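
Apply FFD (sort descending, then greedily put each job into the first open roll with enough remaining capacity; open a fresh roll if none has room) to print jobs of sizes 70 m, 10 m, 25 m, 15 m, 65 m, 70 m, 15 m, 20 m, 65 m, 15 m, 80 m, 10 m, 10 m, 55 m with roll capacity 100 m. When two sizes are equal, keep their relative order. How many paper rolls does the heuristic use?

Sorted descending: 80, 70, 70, 65, 65, 55, 25, 20, 15, 15, 15, 10, 10, 10.
  80 → roll 1 (new)  [load 80/100]
  70 → roll 2 (new)  [load 70/100]
  70 → roll 3 (new)  [load 70/100]
  65 → roll 4 (new)  [load 65/100]
  65 → roll 5 (new)  [load 65/100]
  55 → roll 6 (new)  [load 55/100]
  25 → roll 2  [load 95/100]
  20 → roll 1  [load 100/100]
  15 → roll 3  [load 85/100]
  15 → roll 3  [load 100/100]
  15 → roll 4  [load 80/100]
  10 → roll 4  [load 90/100]
  10 → roll 4  [load 100/100]
  10 → roll 5  [load 75/100]
6 paper rolls opened.

6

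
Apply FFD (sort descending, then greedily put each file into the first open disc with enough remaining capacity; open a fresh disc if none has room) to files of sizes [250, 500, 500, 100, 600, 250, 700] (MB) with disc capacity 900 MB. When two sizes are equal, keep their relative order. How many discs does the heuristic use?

Sorted descending: 700, 600, 500, 500, 250, 250, 100.
  700 → disc 1 (new)  [load 700/900]
  600 → disc 2 (new)  [load 600/900]
  500 → disc 3 (new)  [load 500/900]
  500 → disc 4 (new)  [load 500/900]
  250 → disc 2  [load 850/900]
  250 → disc 3  [load 750/900]
  100 → disc 1  [load 800/900]
4 discs opened.

4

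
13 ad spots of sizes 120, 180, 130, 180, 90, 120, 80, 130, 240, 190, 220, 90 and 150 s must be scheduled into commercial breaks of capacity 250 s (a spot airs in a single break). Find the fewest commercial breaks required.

9

Total = 240 + 220 + 190 + 180 + 180 + 150 + 130 + 130 + 120 + 120 + 90 + 90 + 80 = 1920 s.
Lower bound: ⌈1920/250⌉ = 8 commercial breaks.
A packing using 9 commercial breaks:
  break 1: 240 = 240
  break 2: 220 = 220
  break 3: 190 = 190
  break 4: 180 = 180
  break 5: 180 = 180
  break 6: 150 + 90 = 240
  break 7: 130 + 120 = 250
  break 8: 130 + 120 = 250
  break 9: 90 + 80 = 170
No arrangement into 8 commercial breaks stays within capacity, so 9 is optimal.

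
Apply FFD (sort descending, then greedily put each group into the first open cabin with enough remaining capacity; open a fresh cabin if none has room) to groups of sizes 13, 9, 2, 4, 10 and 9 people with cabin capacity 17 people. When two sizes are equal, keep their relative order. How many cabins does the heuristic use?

4

Sorted descending: 13, 10, 9, 9, 4, 2.
  13 → cabin 1 (new)  [load 13/17]
  10 → cabin 2 (new)  [load 10/17]
  9 → cabin 3 (new)  [load 9/17]
  9 → cabin 4 (new)  [load 9/17]
  4 → cabin 1  [load 17/17]
  2 → cabin 2  [load 12/17]
4 cabins opened.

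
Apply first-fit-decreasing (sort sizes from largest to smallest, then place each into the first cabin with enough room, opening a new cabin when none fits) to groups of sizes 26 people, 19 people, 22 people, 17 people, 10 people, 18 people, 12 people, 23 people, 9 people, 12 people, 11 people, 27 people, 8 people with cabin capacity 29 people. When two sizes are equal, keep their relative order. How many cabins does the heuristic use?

Sorted descending: 27, 26, 23, 22, 19, 18, 17, 12, 12, 11, 10, 9, 8.
  27 → cabin 1 (new)  [load 27/29]
  26 → cabin 2 (new)  [load 26/29]
  23 → cabin 3 (new)  [load 23/29]
  22 → cabin 4 (new)  [load 22/29]
  19 → cabin 5 (new)  [load 19/29]
  18 → cabin 6 (new)  [load 18/29]
  17 → cabin 7 (new)  [load 17/29]
  12 → cabin 7  [load 29/29]
  12 → cabin 8 (new)  [load 12/29]
  11 → cabin 6  [load 29/29]
  10 → cabin 5  [load 29/29]
  9 → cabin 8  [load 21/29]
  8 → cabin 8  [load 29/29]
8 cabins opened.

8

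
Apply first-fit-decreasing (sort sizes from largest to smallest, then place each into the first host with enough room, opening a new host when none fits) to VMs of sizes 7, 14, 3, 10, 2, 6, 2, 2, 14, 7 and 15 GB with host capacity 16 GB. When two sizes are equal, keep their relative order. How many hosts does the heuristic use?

6

Sorted descending: 15, 14, 14, 10, 7, 7, 6, 3, 2, 2, 2.
  15 → host 1 (new)  [load 15/16]
  14 → host 2 (new)  [load 14/16]
  14 → host 3 (new)  [load 14/16]
  10 → host 4 (new)  [load 10/16]
  7 → host 5 (new)  [load 7/16]
  7 → host 5  [load 14/16]
  6 → host 4  [load 16/16]
  3 → host 6 (new)  [load 3/16]
  2 → host 2  [load 16/16]
  2 → host 3  [load 16/16]
  2 → host 5  [load 16/16]
6 hosts opened.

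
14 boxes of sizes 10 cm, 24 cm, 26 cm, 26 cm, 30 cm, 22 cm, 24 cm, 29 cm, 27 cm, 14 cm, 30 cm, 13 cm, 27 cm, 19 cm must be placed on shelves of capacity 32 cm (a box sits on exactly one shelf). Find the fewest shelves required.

Total = 30 + 30 + 29 + 27 + 27 + 26 + 26 + 24 + 24 + 22 + 19 + 14 + 13 + 10 = 321 cm.
Lower bound: ⌈321/32⌉ = 11 shelves.
A packing using 12 shelves:
  shelf 1: 30 = 30
  shelf 2: 30 = 30
  shelf 3: 29 = 29
  shelf 4: 27 = 27
  shelf 5: 27 = 27
  shelf 6: 26 = 26
  shelf 7: 26 = 26
  shelf 8: 24 = 24
  shelf 9: 24 = 24
  shelf 10: 22 + 10 = 32
  shelf 11: 19 + 13 = 32
  shelf 12: 14 = 14
No arrangement into 11 shelves stays within capacity, so 12 is optimal.

12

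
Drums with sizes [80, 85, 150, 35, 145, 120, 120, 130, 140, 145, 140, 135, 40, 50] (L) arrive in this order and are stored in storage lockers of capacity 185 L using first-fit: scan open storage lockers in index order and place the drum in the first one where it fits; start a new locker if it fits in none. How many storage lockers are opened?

10

  80 → locker 1 (new)  [load 80/185]
  85 → locker 1  [load 165/185]
  150 → locker 2 (new)  [load 150/185]
  35 → locker 2  [load 185/185]
  145 → locker 3 (new)  [load 145/185]
  120 → locker 4 (new)  [load 120/185]
  120 → locker 5 (new)  [load 120/185]
  130 → locker 6 (new)  [load 130/185]
  140 → locker 7 (new)  [load 140/185]
  145 → locker 8 (new)  [load 145/185]
  140 → locker 9 (new)  [load 140/185]
  135 → locker 10 (new)  [load 135/185]
  40 → locker 3  [load 185/185]
  50 → locker 4  [load 170/185]
10 storage lockers opened.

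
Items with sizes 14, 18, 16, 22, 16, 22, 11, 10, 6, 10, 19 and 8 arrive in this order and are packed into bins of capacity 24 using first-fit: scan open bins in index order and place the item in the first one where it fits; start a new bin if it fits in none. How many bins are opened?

  14 → bin 1 (new)  [load 14/24]
  18 → bin 2 (new)  [load 18/24]
  16 → bin 3 (new)  [load 16/24]
  22 → bin 4 (new)  [load 22/24]
  16 → bin 5 (new)  [load 16/24]
  22 → bin 6 (new)  [load 22/24]
  11 → bin 7 (new)  [load 11/24]
  10 → bin 1  [load 24/24]
  6 → bin 2  [load 24/24]
  10 → bin 7  [load 21/24]
  19 → bin 8 (new)  [load 19/24]
  8 → bin 3  [load 24/24]
8 bins opened.

8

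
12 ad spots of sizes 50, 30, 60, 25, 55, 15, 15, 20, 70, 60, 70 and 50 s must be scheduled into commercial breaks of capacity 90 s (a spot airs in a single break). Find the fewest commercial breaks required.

7

Total = 70 + 70 + 60 + 60 + 55 + 50 + 50 + 30 + 25 + 20 + 15 + 15 = 520 s.
Lower bound: ⌈520/90⌉ = 6 commercial breaks.
Also, 7 ad spots each exceed 45 s, and no two of those can share a break, so at least 7 commercial breaks are needed.
A packing using 7 commercial breaks:
  break 1: 70 + 20 = 90
  break 2: 70 + 15 = 85
  break 3: 60 + 30 = 90
  break 4: 60 + 25 = 85
  break 5: 55 + 15 = 70
  break 6: 50 = 50
  break 7: 50 = 50
This matches the lower bound, so 7 is optimal.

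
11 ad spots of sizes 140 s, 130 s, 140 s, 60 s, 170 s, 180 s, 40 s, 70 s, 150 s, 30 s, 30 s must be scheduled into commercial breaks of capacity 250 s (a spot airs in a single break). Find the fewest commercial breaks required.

Total = 180 + 170 + 150 + 140 + 140 + 130 + 70 + 60 + 40 + 30 + 30 = 1140 s.
Lower bound: ⌈1140/250⌉ = 5 commercial breaks.
Also, 6 ad spots each exceed 125 s, and no two of those can share a break, so at least 6 commercial breaks are needed.
A packing using 6 commercial breaks:
  break 1: 180 + 70 = 250
  break 2: 170 + 60 = 230
  break 3: 150 + 40 + 30 + 30 = 250
  break 4: 140 = 140
  break 5: 140 = 140
  break 6: 130 = 130
This matches the lower bound, so 6 is optimal.

6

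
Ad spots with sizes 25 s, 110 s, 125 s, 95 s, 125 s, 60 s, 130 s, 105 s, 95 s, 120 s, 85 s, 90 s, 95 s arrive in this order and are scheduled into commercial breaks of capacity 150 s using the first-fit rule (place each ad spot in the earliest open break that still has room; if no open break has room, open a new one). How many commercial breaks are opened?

11

  25 → break 1 (new)  [load 25/150]
  110 → break 1  [load 135/150]
  125 → break 2 (new)  [load 125/150]
  95 → break 3 (new)  [load 95/150]
  125 → break 4 (new)  [load 125/150]
  60 → break 5 (new)  [load 60/150]
  130 → break 6 (new)  [load 130/150]
  105 → break 7 (new)  [load 105/150]
  95 → break 8 (new)  [load 95/150]
  120 → break 9 (new)  [load 120/150]
  85 → break 5  [load 145/150]
  90 → break 10 (new)  [load 90/150]
  95 → break 11 (new)  [load 95/150]
11 commercial breaks opened.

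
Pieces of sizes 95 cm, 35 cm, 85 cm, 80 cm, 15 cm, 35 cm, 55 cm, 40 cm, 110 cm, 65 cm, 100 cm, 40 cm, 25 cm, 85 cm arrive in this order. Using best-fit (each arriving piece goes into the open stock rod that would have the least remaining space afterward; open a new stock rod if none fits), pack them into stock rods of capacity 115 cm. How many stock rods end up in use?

  95 → stock rod 1 (new)  [load 95/115]
  35 → stock rod 2 (new)  [load 35/115]
  85 → stock rod 3 (new)  [load 85/115]
  80 → stock rod 2  [load 115/115]
  15 → stock rod 1  [load 110/115]
  35 → stock rod 4 (new)  [load 35/115]
  55 → stock rod 4  [load 90/115]
  40 → stock rod 5 (new)  [load 40/115]
  110 → stock rod 6 (new)  [load 110/115]
  65 → stock rod 5  [load 105/115]
  100 → stock rod 7 (new)  [load 100/115]
  40 → stock rod 8 (new)  [load 40/115]
  25 → stock rod 4  [load 115/115]
  85 → stock rod 9 (new)  [load 85/115]
9 stock rods opened.

9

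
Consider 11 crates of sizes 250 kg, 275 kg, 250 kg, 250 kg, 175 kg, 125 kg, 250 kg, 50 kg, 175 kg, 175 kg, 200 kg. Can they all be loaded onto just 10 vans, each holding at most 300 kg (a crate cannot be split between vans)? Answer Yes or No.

Yes

A valid assignment using 9 vans:
  van 1: 275 = 275
  van 2: 250 + 50 = 300
  van 3: 250 = 250
  van 4: 250 = 250
  van 5: 250 = 250
  van 6: 200 = 200
  van 7: 175 + 125 = 300
  van 8: 175 = 175
  van 9: 175 = 175
That uses only 9 ≤ 10, so 10 vans are enough.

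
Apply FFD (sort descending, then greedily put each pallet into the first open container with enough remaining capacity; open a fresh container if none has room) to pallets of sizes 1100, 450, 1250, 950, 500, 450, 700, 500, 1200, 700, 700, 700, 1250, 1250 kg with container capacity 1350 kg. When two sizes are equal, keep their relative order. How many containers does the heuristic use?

Sorted descending: 1250, 1250, 1250, 1200, 1100, 950, 700, 700, 700, 700, 500, 500, 450, 450.
  1250 → container 1 (new)  [load 1250/1350]
  1250 → container 2 (new)  [load 1250/1350]
  1250 → container 3 (new)  [load 1250/1350]
  1200 → container 4 (new)  [load 1200/1350]
  1100 → container 5 (new)  [load 1100/1350]
  950 → container 6 (new)  [load 950/1350]
  700 → container 7 (new)  [load 700/1350]
  700 → container 8 (new)  [load 700/1350]
  700 → container 9 (new)  [load 700/1350]
  700 → container 10 (new)  [load 700/1350]
  500 → container 7  [load 1200/1350]
  500 → container 8  [load 1200/1350]
  450 → container 9  [load 1150/1350]
  450 → container 10  [load 1150/1350]
10 containers opened.

10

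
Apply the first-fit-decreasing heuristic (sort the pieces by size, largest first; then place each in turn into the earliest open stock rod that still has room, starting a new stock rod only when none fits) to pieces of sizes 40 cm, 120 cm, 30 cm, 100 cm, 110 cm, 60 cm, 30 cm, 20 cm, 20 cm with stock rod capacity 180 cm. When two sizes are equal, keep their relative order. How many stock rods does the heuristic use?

3

Sorted descending: 120, 110, 100, 60, 40, 30, 30, 20, 20.
  120 → stock rod 1 (new)  [load 120/180]
  110 → stock rod 2 (new)  [load 110/180]
  100 → stock rod 3 (new)  [load 100/180]
  60 → stock rod 1  [load 180/180]
  40 → stock rod 2  [load 150/180]
  30 → stock rod 2  [load 180/180]
  30 → stock rod 3  [load 130/180]
  20 → stock rod 3  [load 150/180]
  20 → stock rod 3  [load 170/180]
3 stock rods opened.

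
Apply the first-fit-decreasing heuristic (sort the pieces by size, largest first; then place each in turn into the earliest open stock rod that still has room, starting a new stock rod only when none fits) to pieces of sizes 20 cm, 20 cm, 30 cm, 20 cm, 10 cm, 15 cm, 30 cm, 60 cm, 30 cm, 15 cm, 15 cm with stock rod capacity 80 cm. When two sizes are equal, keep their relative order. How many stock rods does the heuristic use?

4

Sorted descending: 60, 30, 30, 30, 20, 20, 20, 15, 15, 15, 10.
  60 → stock rod 1 (new)  [load 60/80]
  30 → stock rod 2 (new)  [load 30/80]
  30 → stock rod 2  [load 60/80]
  30 → stock rod 3 (new)  [load 30/80]
  20 → stock rod 1  [load 80/80]
  20 → stock rod 2  [load 80/80]
  20 → stock rod 3  [load 50/80]
  15 → stock rod 3  [load 65/80]
  15 → stock rod 3  [load 80/80]
  15 → stock rod 4 (new)  [load 15/80]
  10 → stock rod 4  [load 25/80]
4 stock rods opened.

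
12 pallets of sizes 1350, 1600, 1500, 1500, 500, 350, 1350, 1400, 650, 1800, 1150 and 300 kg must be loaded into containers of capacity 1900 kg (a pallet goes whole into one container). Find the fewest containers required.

8

Total = 1800 + 1600 + 1500 + 1500 + 1400 + 1350 + 1350 + 1150 + 650 + 500 + 350 + 300 = 13450 kg.
Lower bound: ⌈13450/1900⌉ = 8 containers.
A packing using 8 containers:
  container 1: 1800 = 1800
  container 2: 1600 + 300 = 1900
  container 3: 1500 + 350 = 1850
  container 4: 1500 = 1500
  container 5: 1400 + 500 = 1900
  container 6: 1350 = 1350
  container 7: 1350 = 1350
  container 8: 1150 + 650 = 1800
This matches the lower bound, so 8 is optimal.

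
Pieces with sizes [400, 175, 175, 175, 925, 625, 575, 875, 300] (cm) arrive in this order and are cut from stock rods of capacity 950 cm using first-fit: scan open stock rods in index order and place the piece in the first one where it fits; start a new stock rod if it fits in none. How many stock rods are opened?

5

  400 → stock rod 1 (new)  [load 400/950]
  175 → stock rod 1  [load 575/950]
  175 → stock rod 1  [load 750/950]
  175 → stock rod 1  [load 925/950]
  925 → stock rod 2 (new)  [load 925/950]
  625 → stock rod 3 (new)  [load 625/950]
  575 → stock rod 4 (new)  [load 575/950]
  875 → stock rod 5 (new)  [load 875/950]
  300 → stock rod 3  [load 925/950]
5 stock rods opened.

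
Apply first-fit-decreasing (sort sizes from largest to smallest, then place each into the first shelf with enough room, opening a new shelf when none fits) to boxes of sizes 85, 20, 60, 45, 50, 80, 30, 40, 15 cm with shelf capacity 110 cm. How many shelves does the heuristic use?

Sorted descending: 85, 80, 60, 50, 45, 40, 30, 20, 15.
  85 → shelf 1 (new)  [load 85/110]
  80 → shelf 2 (new)  [load 80/110]
  60 → shelf 3 (new)  [load 60/110]
  50 → shelf 3  [load 110/110]
  45 → shelf 4 (new)  [load 45/110]
  40 → shelf 4  [load 85/110]
  30 → shelf 2  [load 110/110]
  20 → shelf 1  [load 105/110]
  15 → shelf 4  [load 100/110]
4 shelves opened.

4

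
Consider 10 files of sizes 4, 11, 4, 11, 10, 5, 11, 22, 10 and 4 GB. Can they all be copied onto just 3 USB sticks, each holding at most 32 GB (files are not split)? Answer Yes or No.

A valid assignment using 3 USB sticks:
  USB stick 1: 22 + 10 = 32
  USB stick 2: 11 + 11 + 10 = 32
  USB stick 3: 11 + 5 + 4 + 4 + 4 = 28
Every load is within 32 GB, so 3 USB sticks suffice.

Yes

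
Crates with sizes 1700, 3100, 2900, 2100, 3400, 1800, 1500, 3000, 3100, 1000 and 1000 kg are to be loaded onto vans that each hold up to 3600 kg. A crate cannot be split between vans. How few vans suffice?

Total = 3400 + 3100 + 3100 + 3000 + 2900 + 2100 + 1800 + 1700 + 1500 + 1000 + 1000 = 24600 kg.
Lower bound: ⌈24600/3600⌉ = 7 vans.
A packing using 8 vans:
  van 1: 3400 = 3400
  van 2: 3100 = 3100
  van 3: 3100 = 3100
  van 4: 3000 = 3000
  van 5: 2900 = 2900
  van 6: 2100 + 1500 = 3600
  van 7: 1800 + 1700 = 3500
  van 8: 1000 + 1000 = 2000
No arrangement into 7 vans stays within capacity, so 8 is optimal.

8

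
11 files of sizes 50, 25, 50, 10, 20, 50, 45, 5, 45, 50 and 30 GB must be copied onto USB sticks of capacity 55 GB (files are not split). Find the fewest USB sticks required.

Total = 50 + 50 + 50 + 50 + 45 + 45 + 30 + 25 + 20 + 10 + 5 = 380 GB.
Lower bound: ⌈380/55⌉ = 7 USB sticks.
A packing using 8 USB sticks:
  USB stick 1: 50 + 5 = 55
  USB stick 2: 50 = 50
  USB stick 3: 50 = 50
  USB stick 4: 50 = 50
  USB stick 5: 45 + 10 = 55
  USB stick 6: 45 = 45
  USB stick 7: 30 + 25 = 55
  USB stick 8: 20 = 20
No arrangement into 7 USB sticks stays within capacity, so 8 is optimal.

8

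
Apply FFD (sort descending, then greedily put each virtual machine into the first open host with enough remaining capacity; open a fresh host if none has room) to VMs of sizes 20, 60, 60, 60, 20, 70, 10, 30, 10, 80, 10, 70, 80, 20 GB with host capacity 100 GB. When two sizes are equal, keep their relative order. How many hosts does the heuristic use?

Sorted descending: 80, 80, 70, 70, 60, 60, 60, 30, 20, 20, 20, 10, 10, 10.
  80 → host 1 (new)  [load 80/100]
  80 → host 2 (new)  [load 80/100]
  70 → host 3 (new)  [load 70/100]
  70 → host 4 (new)  [load 70/100]
  60 → host 5 (new)  [load 60/100]
  60 → host 6 (new)  [load 60/100]
  60 → host 7 (new)  [load 60/100]
  30 → host 3  [load 100/100]
  20 → host 1  [load 100/100]
  20 → host 2  [load 100/100]
  20 → host 4  [load 90/100]
  10 → host 4  [load 100/100]
  10 → host 5  [load 70/100]
  10 → host 5  [load 80/100]
7 hosts opened.

7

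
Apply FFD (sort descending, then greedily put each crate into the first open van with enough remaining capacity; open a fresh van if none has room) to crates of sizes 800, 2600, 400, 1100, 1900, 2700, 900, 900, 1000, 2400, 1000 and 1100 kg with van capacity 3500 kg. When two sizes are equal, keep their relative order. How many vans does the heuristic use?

Sorted descending: 2700, 2600, 2400, 1900, 1100, 1100, 1000, 1000, 900, 900, 800, 400.
  2700 → van 1 (new)  [load 2700/3500]
  2600 → van 2 (new)  [load 2600/3500]
  2400 → van 3 (new)  [load 2400/3500]
  1900 → van 4 (new)  [load 1900/3500]
  1100 → van 3  [load 3500/3500]
  1100 → van 4  [load 3000/3500]
  1000 → van 5 (new)  [load 1000/3500]
  1000 → van 5  [load 2000/3500]
  900 → van 2  [load 3500/3500]
  900 → van 5  [load 2900/3500]
  800 → van 1  [load 3500/3500]
  400 → van 4  [load 3400/3500]
5 vans opened.

5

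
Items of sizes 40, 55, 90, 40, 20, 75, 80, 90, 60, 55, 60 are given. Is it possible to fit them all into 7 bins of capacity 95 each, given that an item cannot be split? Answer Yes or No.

Total = 665; ⌈665/95⌉ = 7.
8 items each exceed half the capacity and cannot share a bin, forcing at least 8 bins.
At least 8 bins are required, but only 7 are allowed.

No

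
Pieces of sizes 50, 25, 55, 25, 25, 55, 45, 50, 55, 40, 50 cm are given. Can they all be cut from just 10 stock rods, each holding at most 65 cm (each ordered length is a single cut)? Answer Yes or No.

Yes

A valid assignment using 9 stock rods:
  stock rod 1: 55 = 55
  stock rod 2: 55 = 55
  stock rod 3: 55 = 55
  stock rod 4: 50 = 50
  stock rod 5: 50 = 50
  stock rod 6: 50 = 50
  stock rod 7: 45 = 45
  stock rod 8: 40 + 25 = 65
  stock rod 9: 25 + 25 = 50
That uses only 9 ≤ 10, so 10 stock rods are enough.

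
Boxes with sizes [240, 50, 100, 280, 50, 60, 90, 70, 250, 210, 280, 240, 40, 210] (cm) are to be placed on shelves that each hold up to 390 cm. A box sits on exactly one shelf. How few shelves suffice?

7

Total = 280 + 280 + 250 + 240 + 240 + 210 + 210 + 100 + 90 + 70 + 60 + 50 + 50 + 40 = 2170 cm.
Lower bound: ⌈2170/390⌉ = 6 shelves.
Also, 7 boxes each exceed 195 cm, and no two of those can share a shelf, so at least 7 shelves are needed.
A packing using 7 shelves:
  shelf 1: 280 + 100 = 380
  shelf 2: 280 + 90 = 370
  shelf 3: 250 + 70 + 60 = 380
  shelf 4: 240 + 50 + 50 + 40 = 380
  shelf 5: 240 = 240
  shelf 6: 210 = 210
  shelf 7: 210 = 210
This matches the lower bound, so 7 is optimal.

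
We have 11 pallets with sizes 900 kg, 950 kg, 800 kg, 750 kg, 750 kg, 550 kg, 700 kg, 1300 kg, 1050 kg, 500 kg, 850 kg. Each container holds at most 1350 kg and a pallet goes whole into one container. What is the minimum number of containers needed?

9

Total = 1300 + 1050 + 950 + 900 + 850 + 800 + 750 + 750 + 700 + 550 + 500 = 9100 kg.
Lower bound: ⌈9100/1350⌉ = 7 containers.
Also, 9 pallets each exceed 675 kg, and no two of those can share a container, so at least 9 containers are needed.
A packing using 9 containers:
  container 1: 1300 = 1300
  container 2: 1050 = 1050
  container 3: 950 = 950
  container 4: 900 = 900
  container 5: 850 + 500 = 1350
  container 6: 800 + 550 = 1350
  container 7: 750 = 750
  container 8: 750 = 750
  container 9: 700 = 700
This matches the lower bound, so 9 is optimal.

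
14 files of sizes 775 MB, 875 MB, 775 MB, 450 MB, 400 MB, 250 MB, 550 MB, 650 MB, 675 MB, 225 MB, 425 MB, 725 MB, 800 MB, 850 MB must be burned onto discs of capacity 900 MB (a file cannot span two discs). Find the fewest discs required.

Total = 875 + 850 + 800 + 775 + 775 + 725 + 675 + 650 + 550 + 450 + 425 + 400 + 250 + 225 = 8425 MB.
Lower bound: ⌈8425/900⌉ = 10 discs.
A packing using 11 discs:
  disc 1: 875 = 875
  disc 2: 850 = 850
  disc 3: 800 = 800
  disc 4: 775 = 775
  disc 5: 775 = 775
  disc 6: 725 = 725
  disc 7: 675 + 225 = 900
  disc 8: 650 + 250 = 900
  disc 9: 550 = 550
  disc 10: 450 + 425 = 875
  disc 11: 400 = 400
No arrangement into 10 discs stays within capacity, so 11 is optimal.

11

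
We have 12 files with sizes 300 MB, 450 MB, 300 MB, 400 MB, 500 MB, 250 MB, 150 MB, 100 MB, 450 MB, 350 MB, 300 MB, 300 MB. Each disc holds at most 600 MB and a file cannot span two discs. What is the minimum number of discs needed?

Total = 500 + 450 + 450 + 400 + 350 + 300 + 300 + 300 + 300 + 250 + 150 + 100 = 3850 MB.
Lower bound: ⌈3850/600⌉ = 7 discs.
A packing using 7 discs:
  disc 1: 500 + 100 = 600
  disc 2: 450 + 150 = 600
  disc 3: 450 = 450
  disc 4: 400 = 400
  disc 5: 350 + 250 = 600
  disc 6: 300 + 300 = 600
  disc 7: 300 + 300 = 600
This matches the lower bound, so 7 is optimal.

7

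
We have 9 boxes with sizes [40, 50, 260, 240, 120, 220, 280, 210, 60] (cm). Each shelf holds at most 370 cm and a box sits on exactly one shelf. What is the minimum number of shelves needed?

Total = 280 + 260 + 240 + 220 + 210 + 120 + 60 + 50 + 40 = 1480 cm.
Lower bound: ⌈1480/370⌉ = 4 shelves.
Also, 5 boxes each exceed 185 cm, and no two of those can share a shelf, so at least 5 shelves are needed.
A packing using 5 shelves:
  shelf 1: 280 + 60 = 340
  shelf 2: 260 + 50 + 40 = 350
  shelf 3: 240 + 120 = 360
  shelf 4: 220 = 220
  shelf 5: 210 = 210
This matches the lower bound, so 5 is optimal.

5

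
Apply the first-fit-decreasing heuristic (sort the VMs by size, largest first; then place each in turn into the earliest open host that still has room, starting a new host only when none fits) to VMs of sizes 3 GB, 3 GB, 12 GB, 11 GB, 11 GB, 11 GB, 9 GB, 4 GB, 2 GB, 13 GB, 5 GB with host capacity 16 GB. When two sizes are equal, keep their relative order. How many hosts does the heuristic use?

6

Sorted descending: 13, 12, 11, 11, 11, 9, 5, 4, 3, 3, 2.
  13 → host 1 (new)  [load 13/16]
  12 → host 2 (new)  [load 12/16]
  11 → host 3 (new)  [load 11/16]
  11 → host 4 (new)  [load 11/16]
  11 → host 5 (new)  [load 11/16]
  9 → host 6 (new)  [load 9/16]
  5 → host 3  [load 16/16]
  4 → host 2  [load 16/16]
  3 → host 1  [load 16/16]
  3 → host 4  [load 14/16]
  2 → host 4  [load 16/16]
6 hosts opened.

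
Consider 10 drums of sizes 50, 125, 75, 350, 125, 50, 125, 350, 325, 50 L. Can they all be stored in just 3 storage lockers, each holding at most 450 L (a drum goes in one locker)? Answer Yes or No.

Total = 1625 L; ⌈1625/450⌉ = 4.
At least 4 storage lockers are required, but only 3 are allowed.

No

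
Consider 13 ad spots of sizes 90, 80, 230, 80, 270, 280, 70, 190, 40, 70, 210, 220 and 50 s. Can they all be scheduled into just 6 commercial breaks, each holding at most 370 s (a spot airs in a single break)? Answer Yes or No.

Yes

A valid assignment using 6 commercial breaks:
  break 1: 280 + 90 = 370
  break 2: 270 + 80 = 350
  break 3: 230 + 80 + 50 = 360
  break 4: 220 + 70 + 70 = 360
  break 5: 210 + 40 = 250
  break 6: 190 = 190
Every load is within 370 s, so 6 commercial breaks suffice.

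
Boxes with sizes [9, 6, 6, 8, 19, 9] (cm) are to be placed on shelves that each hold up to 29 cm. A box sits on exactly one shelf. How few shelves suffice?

2

Total = 19 + 9 + 9 + 8 + 6 + 6 = 57 cm.
Lower bound: ⌈57/29⌉ = 2 shelves.
A packing using 2 shelves:
  shelf 1: 19 + 9 = 28
  shelf 2: 9 + 8 + 6 + 6 = 29
This matches the lower bound, so 2 is optimal.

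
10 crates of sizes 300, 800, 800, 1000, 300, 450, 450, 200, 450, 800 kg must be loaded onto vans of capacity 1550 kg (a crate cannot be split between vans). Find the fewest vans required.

4

Total = 1000 + 800 + 800 + 800 + 450 + 450 + 450 + 300 + 300 + 200 = 5550 kg.
Lower bound: ⌈5550/1550⌉ = 4 vans.
A packing using 4 vans:
  van 1: 1000 + 450 = 1450
  van 2: 800 + 450 + 300 = 1550
  van 3: 800 + 450 + 300 = 1550
  van 4: 800 + 200 = 1000
This matches the lower bound, so 4 is optimal.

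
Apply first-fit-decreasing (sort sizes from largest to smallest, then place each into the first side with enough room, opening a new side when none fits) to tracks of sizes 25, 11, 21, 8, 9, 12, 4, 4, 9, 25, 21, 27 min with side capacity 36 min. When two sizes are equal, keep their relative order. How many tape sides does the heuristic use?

6

Sorted descending: 27, 25, 25, 21, 21, 12, 11, 9, 9, 8, 4, 4.
  27 → side 1 (new)  [load 27/36]
  25 → side 2 (new)  [load 25/36]
  25 → side 3 (new)  [load 25/36]
  21 → side 4 (new)  [load 21/36]
  21 → side 5 (new)  [load 21/36]
  12 → side 4  [load 33/36]
  11 → side 2  [load 36/36]
  9 → side 1  [load 36/36]
  9 → side 3  [load 34/36]
  8 → side 5  [load 29/36]
  4 → side 5  [load 33/36]
  4 → side 6 (new)  [load 4/36]
6 tape sides opened.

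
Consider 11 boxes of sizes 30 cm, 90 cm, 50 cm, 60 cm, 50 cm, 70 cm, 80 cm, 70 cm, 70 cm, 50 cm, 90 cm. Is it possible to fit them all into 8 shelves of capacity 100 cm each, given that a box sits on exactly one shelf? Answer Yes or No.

Total = 710 cm; ⌈710/100⌉ = 8.
The bound of 8 does not rule out 8, but exhaustive search shows no assignment into 8 shelves of capacity 100 cm exists — the minimum is 9.

No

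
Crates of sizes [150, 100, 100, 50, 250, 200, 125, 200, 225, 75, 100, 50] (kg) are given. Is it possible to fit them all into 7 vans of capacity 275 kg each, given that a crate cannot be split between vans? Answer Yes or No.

A valid assignment using 7 vans:
  van 1: 250 = 250
  van 2: 225 + 50 = 275
  van 3: 200 + 75 = 275
  van 4: 200 + 50 = 250
  van 5: 150 + 125 = 275
  van 6: 100 + 100 = 200
  van 7: 100 = 100
Every load is within 275 kg, so 7 vans suffice.

Yes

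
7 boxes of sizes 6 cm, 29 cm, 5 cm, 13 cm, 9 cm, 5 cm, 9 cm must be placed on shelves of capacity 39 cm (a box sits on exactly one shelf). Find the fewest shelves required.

2

Total = 29 + 13 + 9 + 9 + 6 + 5 + 5 = 76 cm.
Lower bound: ⌈76/39⌉ = 2 shelves.
A packing using 2 shelves:
  shelf 1: 29 + 9 = 38
  shelf 2: 13 + 9 + 6 + 5 + 5 = 38
This matches the lower bound, so 2 is optimal.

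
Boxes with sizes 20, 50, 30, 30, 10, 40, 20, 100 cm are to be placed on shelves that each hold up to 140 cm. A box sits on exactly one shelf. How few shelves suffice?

3

Total = 100 + 50 + 40 + 30 + 30 + 20 + 20 + 10 = 300 cm.
Lower bound: ⌈300/140⌉ = 3 shelves.
A packing using 3 shelves:
  shelf 1: 100 + 40 = 140
  shelf 2: 50 + 30 + 30 + 20 + 10 = 140
  shelf 3: 20 = 20
This matches the lower bound, so 3 is optimal.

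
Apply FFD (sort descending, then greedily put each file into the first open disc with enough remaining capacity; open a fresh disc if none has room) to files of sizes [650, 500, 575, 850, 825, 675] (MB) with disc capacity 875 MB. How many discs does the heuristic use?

6

Sorted descending: 850, 825, 675, 650, 575, 500.
  850 → disc 1 (new)  [load 850/875]
  825 → disc 2 (new)  [load 825/875]
  675 → disc 3 (new)  [load 675/875]
  650 → disc 4 (new)  [load 650/875]
  575 → disc 5 (new)  [load 575/875]
  500 → disc 6 (new)  [load 500/875]
6 discs opened.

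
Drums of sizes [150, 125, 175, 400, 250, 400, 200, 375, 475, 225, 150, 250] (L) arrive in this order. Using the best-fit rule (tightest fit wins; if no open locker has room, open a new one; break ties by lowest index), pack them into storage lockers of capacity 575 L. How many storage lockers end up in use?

7

  150 → locker 1 (new)  [load 150/575]
  125 → locker 1  [load 275/575]
  175 → locker 1  [load 450/575]
  400 → locker 2 (new)  [load 400/575]
  250 → locker 3 (new)  [load 250/575]
  400 → locker 4 (new)  [load 400/575]
  200 → locker 3  [load 450/575]
  375 → locker 5 (new)  [load 375/575]
  475 → locker 6 (new)  [load 475/575]
  225 → locker 7 (new)  [load 225/575]
  150 → locker 2  [load 550/575]
  250 → locker 7  [load 475/575]
7 storage lockers opened.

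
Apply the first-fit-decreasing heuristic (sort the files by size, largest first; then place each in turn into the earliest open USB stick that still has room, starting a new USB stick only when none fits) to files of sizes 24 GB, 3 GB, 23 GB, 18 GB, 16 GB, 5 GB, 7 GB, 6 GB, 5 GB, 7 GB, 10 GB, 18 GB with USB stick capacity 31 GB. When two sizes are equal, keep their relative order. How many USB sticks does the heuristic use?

Sorted descending: 24, 23, 18, 18, 16, 10, 7, 7, 6, 5, 5, 3.
  24 → USB stick 1 (new)  [load 24/31]
  23 → USB stick 2 (new)  [load 23/31]
  18 → USB stick 3 (new)  [load 18/31]
  18 → USB stick 4 (new)  [load 18/31]
  16 → USB stick 5 (new)  [load 16/31]
  10 → USB stick 3  [load 28/31]
  7 → USB stick 1  [load 31/31]
  7 → USB stick 2  [load 30/31]
  6 → USB stick 4  [load 24/31]
  5 → USB stick 4  [load 29/31]
  5 → USB stick 5  [load 21/31]
  3 → USB stick 3  [load 31/31]
5 USB sticks opened.

5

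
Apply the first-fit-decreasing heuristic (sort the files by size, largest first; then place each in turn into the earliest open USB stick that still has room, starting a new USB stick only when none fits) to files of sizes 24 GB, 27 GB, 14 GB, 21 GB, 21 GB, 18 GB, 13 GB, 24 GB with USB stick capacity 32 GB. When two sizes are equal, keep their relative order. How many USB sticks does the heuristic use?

Sorted descending: 27, 24, 24, 21, 21, 18, 14, 13.
  27 → USB stick 1 (new)  [load 27/32]
  24 → USB stick 2 (new)  [load 24/32]
  24 → USB stick 3 (new)  [load 24/32]
  21 → USB stick 4 (new)  [load 21/32]
  21 → USB stick 5 (new)  [load 21/32]
  18 → USB stick 6 (new)  [load 18/32]
  14 → USB stick 6  [load 32/32]
  13 → USB stick 7 (new)  [load 13/32]
7 USB sticks opened.

7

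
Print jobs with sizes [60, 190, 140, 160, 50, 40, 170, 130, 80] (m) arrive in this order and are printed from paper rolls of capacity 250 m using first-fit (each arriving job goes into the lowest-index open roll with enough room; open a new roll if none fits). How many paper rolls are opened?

5

  60 → roll 1 (new)  [load 60/250]
  190 → roll 1  [load 250/250]
  140 → roll 2 (new)  [load 140/250]
  160 → roll 3 (new)  [load 160/250]
  50 → roll 2  [load 190/250]
  40 → roll 2  [load 230/250]
  170 → roll 4 (new)  [load 170/250]
  130 → roll 5 (new)  [load 130/250]
  80 → roll 3  [load 240/250]
5 paper rolls opened.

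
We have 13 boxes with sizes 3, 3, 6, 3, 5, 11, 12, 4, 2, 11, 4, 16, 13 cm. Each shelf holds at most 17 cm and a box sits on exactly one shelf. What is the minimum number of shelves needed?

6

Total = 16 + 13 + 12 + 11 + 11 + 6 + 5 + 4 + 4 + 3 + 3 + 3 + 2 = 93 cm.
Lower bound: ⌈93/17⌉ = 6 shelves.
A packing using 6 shelves:
  shelf 1: 16 = 16
  shelf 2: 13 + 4 = 17
  shelf 3: 12 + 5 = 17
  shelf 4: 11 + 6 = 17
  shelf 5: 11 + 4 + 2 = 17
  shelf 6: 3 + 3 + 3 = 9
This matches the lower bound, so 6 is optimal.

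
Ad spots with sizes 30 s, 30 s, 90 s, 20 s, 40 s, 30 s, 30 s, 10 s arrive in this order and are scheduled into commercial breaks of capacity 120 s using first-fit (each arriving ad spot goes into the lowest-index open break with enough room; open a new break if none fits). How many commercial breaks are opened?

  30 → break 1 (new)  [load 30/120]
  30 → break 1  [load 60/120]
  90 → break 2 (new)  [load 90/120]
  20 → break 1  [load 80/120]
  40 → break 1  [load 120/120]
  30 → break 2  [load 120/120]
  30 → break 3 (new)  [load 30/120]
  10 → break 3  [load 40/120]
3 commercial breaks opened.

3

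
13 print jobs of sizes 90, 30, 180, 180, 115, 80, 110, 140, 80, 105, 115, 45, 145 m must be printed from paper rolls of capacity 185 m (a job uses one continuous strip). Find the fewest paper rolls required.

9

Total = 180 + 180 + 145 + 140 + 115 + 115 + 110 + 105 + 90 + 80 + 80 + 45 + 30 = 1415 m.
Lower bound: ⌈1415/185⌉ = 8 paper rolls.
A packing using 9 paper rolls:
  roll 1: 180 = 180
  roll 2: 180 = 180
  roll 3: 145 + 30 = 175
  roll 4: 140 + 45 = 185
  roll 5: 115 = 115
  roll 6: 115 = 115
  roll 7: 110 = 110
  roll 8: 105 + 80 = 185
  roll 9: 90 + 80 = 170
No arrangement into 8 paper rolls stays within capacity, so 9 is optimal.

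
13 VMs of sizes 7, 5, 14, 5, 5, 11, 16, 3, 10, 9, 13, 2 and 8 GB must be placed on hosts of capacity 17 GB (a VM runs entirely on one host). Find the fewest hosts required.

Total = 16 + 14 + 13 + 11 + 10 + 9 + 8 + 7 + 5 + 5 + 5 + 3 + 2 = 108 GB.
Lower bound: ⌈108/17⌉ = 7 hosts.
A packing using 7 hosts:
  host 1: 16 = 16
  host 2: 14 + 3 = 17
  host 3: 13 + 2 = 15
  host 4: 11 + 5 = 16
  host 5: 10 + 7 = 17
  host 6: 9 + 8 = 17
  host 7: 5 + 5 = 10
This matches the lower bound, so 7 is optimal.

7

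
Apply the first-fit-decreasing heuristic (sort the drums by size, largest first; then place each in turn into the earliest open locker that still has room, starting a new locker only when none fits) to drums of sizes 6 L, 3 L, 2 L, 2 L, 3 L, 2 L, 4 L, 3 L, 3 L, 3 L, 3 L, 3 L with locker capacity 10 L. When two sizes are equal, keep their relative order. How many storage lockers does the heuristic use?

Sorted descending: 6, 4, 3, 3, 3, 3, 3, 3, 3, 2, 2, 2.
  6 → locker 1 (new)  [load 6/10]
  4 → locker 1  [load 10/10]
  3 → locker 2 (new)  [load 3/10]
  3 → locker 2  [load 6/10]
  3 → locker 2  [load 9/10]
  3 → locker 3 (new)  [load 3/10]
  3 → locker 3  [load 6/10]
  3 → locker 3  [load 9/10]
  3 → locker 4 (new)  [load 3/10]
  2 → locker 4  [load 5/10]
  2 → locker 4  [load 7/10]
  2 → locker 4  [load 9/10]
4 storage lockers opened.

4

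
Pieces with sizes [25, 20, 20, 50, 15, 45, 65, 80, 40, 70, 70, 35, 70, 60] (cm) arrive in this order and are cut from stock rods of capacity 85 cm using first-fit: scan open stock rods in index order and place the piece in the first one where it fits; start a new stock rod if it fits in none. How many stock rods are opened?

9

  25 → stock rod 1 (new)  [load 25/85]
  20 → stock rod 1  [load 45/85]
  20 → stock rod 1  [load 65/85]
  50 → stock rod 2 (new)  [load 50/85]
  15 → stock rod 1  [load 80/85]
  45 → stock rod 3 (new)  [load 45/85]
  65 → stock rod 4 (new)  [load 65/85]
  80 → stock rod 5 (new)  [load 80/85]
  40 → stock rod 3  [load 85/85]
  70 → stock rod 6 (new)  [load 70/85]
  70 → stock rod 7 (new)  [load 70/85]
  35 → stock rod 2  [load 85/85]
  70 → stock rod 8 (new)  [load 70/85]
  60 → stock rod 9 (new)  [load 60/85]
9 stock rods opened.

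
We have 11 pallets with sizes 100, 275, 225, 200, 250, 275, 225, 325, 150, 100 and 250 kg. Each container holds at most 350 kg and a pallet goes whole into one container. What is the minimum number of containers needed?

8

Total = 325 + 275 + 275 + 250 + 250 + 225 + 225 + 200 + 150 + 100 + 100 = 2375 kg.
Lower bound: ⌈2375/350⌉ = 7 containers.
Also, 8 pallets each exceed 175 kg, and no two of those can share a container, so at least 8 containers are needed.
A packing using 8 containers:
  container 1: 325 = 325
  container 2: 275 = 275
  container 3: 275 = 275
  container 4: 250 + 100 = 350
  container 5: 250 + 100 = 350
  container 6: 225 = 225
  container 7: 225 = 225
  container 8: 200 + 150 = 350
This matches the lower bound, so 8 is optimal.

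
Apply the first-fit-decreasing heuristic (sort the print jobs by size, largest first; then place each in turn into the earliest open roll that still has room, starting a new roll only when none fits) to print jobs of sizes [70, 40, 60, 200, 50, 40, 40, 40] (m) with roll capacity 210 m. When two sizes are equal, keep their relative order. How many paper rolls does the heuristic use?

3

Sorted descending: 200, 70, 60, 50, 40, 40, 40, 40.
  200 → roll 1 (new)  [load 200/210]
  70 → roll 2 (new)  [load 70/210]
  60 → roll 2  [load 130/210]
  50 → roll 2  [load 180/210]
  40 → roll 3 (new)  [load 40/210]
  40 → roll 3  [load 80/210]
  40 → roll 3  [load 120/210]
  40 → roll 3  [load 160/210]
3 paper rolls opened.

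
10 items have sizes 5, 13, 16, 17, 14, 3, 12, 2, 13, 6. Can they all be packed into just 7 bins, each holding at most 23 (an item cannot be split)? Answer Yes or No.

A valid assignment using 6 bins:
  bin 1: 17 + 6 = 23
  bin 2: 16 + 5 + 2 = 23
  bin 3: 14 + 3 = 17
  bin 4: 13 = 13
  bin 5: 13 = 13
  bin 6: 12 = 12
That uses only 6 ≤ 7, so 7 bins are enough.

Yes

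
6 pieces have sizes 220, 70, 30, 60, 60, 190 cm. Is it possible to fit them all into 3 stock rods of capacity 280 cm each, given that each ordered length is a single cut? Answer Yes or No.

Yes

A valid assignment using 3 stock rods:
  stock rod 1: 220 + 60 = 280
  stock rod 2: 190 + 70 = 260
  stock rod 3: 60 + 30 = 90
Every load is within 280 cm, so 3 stock rods suffice.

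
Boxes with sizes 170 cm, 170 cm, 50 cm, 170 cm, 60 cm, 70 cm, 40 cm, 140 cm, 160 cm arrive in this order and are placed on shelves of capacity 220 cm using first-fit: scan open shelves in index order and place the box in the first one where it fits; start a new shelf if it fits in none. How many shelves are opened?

6

  170 → shelf 1 (new)  [load 170/220]
  170 → shelf 2 (new)  [load 170/220]
  50 → shelf 1  [load 220/220]
  170 → shelf 3 (new)  [load 170/220]
  60 → shelf 4 (new)  [load 60/220]
  70 → shelf 4  [load 130/220]
  40 → shelf 2  [load 210/220]
  140 → shelf 5 (new)  [load 140/220]
  160 → shelf 6 (new)  [load 160/220]
6 shelves opened.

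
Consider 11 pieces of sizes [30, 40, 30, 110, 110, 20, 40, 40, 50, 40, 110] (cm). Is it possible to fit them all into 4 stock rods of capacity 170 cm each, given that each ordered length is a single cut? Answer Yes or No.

A valid assignment using 4 stock rods:
  stock rod 1: 110 + 50 = 160
  stock rod 2: 110 + 40 + 20 = 170
  stock rod 3: 110 + 40 = 150
  stock rod 4: 40 + 40 + 30 + 30 = 140
Every load is within 170 cm, so 4 stock rods suffice.

Yes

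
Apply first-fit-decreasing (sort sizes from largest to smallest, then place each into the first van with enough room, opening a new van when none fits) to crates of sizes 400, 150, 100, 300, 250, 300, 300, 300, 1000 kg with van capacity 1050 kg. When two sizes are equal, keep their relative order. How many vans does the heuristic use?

4

Sorted descending: 1000, 400, 300, 300, 300, 300, 250, 150, 100.
  1000 → van 1 (new)  [load 1000/1050]
  400 → van 2 (new)  [load 400/1050]
  300 → van 2  [load 700/1050]
  300 → van 2  [load 1000/1050]
  300 → van 3 (new)  [load 300/1050]
  300 → van 3  [load 600/1050]
  250 → van 3  [load 850/1050]
  150 → van 3  [load 1000/1050]
  100 → van 4 (new)  [load 100/1050]
4 vans opened.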